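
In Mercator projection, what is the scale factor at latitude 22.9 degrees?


SF = 1 / cos(22.9) = 1 / 0.921185 = 1.086

1.086


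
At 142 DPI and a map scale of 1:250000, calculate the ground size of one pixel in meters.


pixel_cm = 2.54 / 142 ≈ 0.017887 cm
ground = pixel_cm * 250000 / 100 = 2.54 * 250000 / (142 * 100) = 635000 / 14200 ≈ 44.72 m

44.72 m


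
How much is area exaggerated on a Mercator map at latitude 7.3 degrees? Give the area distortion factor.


area_distortion = 1/cos^2(7.3) = 1.016

1.016


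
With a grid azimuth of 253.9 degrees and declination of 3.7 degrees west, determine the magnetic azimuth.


magnetic azimuth = grid azimuth - declination (east +ve)
mag_az = 253.9 - -3.7 = 257.6 degrees

257.6 degrees


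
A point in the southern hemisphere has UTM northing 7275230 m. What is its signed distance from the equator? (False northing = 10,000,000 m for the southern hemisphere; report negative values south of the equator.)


For southern: actual = 7275230 - 10000000 = -2724770 m

-2724770 m


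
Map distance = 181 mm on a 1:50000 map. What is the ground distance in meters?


ground = 181 mm * 50000 / 1000 = 9050.0 m

9050.0 m


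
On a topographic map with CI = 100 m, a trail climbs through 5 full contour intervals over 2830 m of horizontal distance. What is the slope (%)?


elevation change = 5 * 100 = 500 m
slope = 500 / 2830 * 100 = 17.7%

17.7%


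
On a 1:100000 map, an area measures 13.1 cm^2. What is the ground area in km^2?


ground_area = 13.1 * (100000/100)^2 = 13100000.0 m^2 = 13.1 km^2

13.1 km^2


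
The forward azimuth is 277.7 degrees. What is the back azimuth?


back azimuth = (277.7 + 180) mod 360 = 97.7 degrees

97.7 degrees


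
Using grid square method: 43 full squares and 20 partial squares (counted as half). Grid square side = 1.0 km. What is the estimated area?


effective squares = 43 + 20 * 0.5 = 53.0
area = 53.0 * 1.0 = 53.0 km^2

53.0 km^2


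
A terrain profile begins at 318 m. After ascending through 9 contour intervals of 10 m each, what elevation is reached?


elevation = 318 + 9 * 10 = 408 m

408 m


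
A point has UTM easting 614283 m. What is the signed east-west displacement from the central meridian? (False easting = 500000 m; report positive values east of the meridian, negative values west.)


displacement = 614283 - 500000 = 114283 m

114283 m


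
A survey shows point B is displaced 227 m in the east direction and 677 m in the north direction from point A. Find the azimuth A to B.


az = atan2(227, 677) = 18.5 deg
adjusted to 0-360: 18.5 degrees

18.5 degrees


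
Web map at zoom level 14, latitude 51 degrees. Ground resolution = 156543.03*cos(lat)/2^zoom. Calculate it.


res = 156543.03 * cos(51) / 2^14 = 156543.03 * 0.62932039 / 16384 = 6.01 m/pixel

6.01 m/pixel


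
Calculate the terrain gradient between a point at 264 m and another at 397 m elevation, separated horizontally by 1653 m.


gradient = (397 - 264) / 1653 = 133 / 1653 = 0.0805

0.0805


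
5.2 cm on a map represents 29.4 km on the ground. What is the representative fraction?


ground = 29.4 km = 2940000 cm; RF denominator = ground / map = 2940000 / 5.2 ≈ 565385; RF = 1:565385

1:565385


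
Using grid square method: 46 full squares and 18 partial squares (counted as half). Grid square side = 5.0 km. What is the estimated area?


effective squares = 46 + 18 * 0.5 = 55.0
area = 55.0 * 25.0 = 1375.0 km^2

1375.0 km^2


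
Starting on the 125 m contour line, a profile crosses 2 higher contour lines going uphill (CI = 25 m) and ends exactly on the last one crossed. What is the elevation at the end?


elevation = 125 + 2 * 25 = 175 m

175 m


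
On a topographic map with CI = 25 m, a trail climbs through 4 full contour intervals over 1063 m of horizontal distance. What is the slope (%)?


elevation change = 4 * 25 = 100 m
slope = 100 / 1063 * 100 = 9.4%

9.4%


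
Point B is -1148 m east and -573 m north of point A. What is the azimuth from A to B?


az = atan2(-1148, -573) = -116.5 deg
adjusted to 0-360: 243.5 degrees

243.5 degrees


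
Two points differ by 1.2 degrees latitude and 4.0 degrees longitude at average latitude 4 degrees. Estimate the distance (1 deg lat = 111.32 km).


dlat_km = 1.2 * 111.32 = 133.584
dlon_km = 4.0 * 111.32 * cos(4) ≈ 444.195
dist = sqrt(133.584^2 + 444.195^2) ≈ 463.8 km

463.8 km


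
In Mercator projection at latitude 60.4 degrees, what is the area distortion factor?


area_distortion = 1/cos^2(60.4) = 4.099

4.099


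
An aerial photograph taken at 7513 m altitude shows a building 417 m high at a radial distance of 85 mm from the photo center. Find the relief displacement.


d = h * r / H = 417 * 85 / 7513 = 4.72 mm

4.72 mm


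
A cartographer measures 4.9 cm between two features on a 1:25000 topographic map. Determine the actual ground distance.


ground = 4.9 cm * 25000 / 100 = 1225.0 m = 1.225 km

1.225 km


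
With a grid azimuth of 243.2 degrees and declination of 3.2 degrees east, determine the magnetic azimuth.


magnetic azimuth = grid azimuth - declination (east +ve)
mag_az = 243.2 - 3.2 = 240.0 degrees

240.0 degrees


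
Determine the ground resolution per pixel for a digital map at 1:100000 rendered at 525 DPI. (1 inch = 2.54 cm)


pixel_cm = 2.54 / 525 ≈ 0.004838 cm
ground = pixel_cm * 100000 / 100 = 2.54 * 100000 / (525 * 100) = 254000 / 52500 ≈ 4.84 m

4.84 m


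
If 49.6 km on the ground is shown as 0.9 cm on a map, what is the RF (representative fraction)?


ground = 49.6 km = 4960000 cm; RF denominator = ground / map = 4960000 / 0.9 ≈ 5511111; RF = 1:5511111

1:5511111


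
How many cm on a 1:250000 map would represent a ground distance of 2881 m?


map_cm = 2881 * 100 / 250000 = 1.1524 cm ≈ 1.15 cm

1.15 cm


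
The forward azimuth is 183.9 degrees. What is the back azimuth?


back azimuth = (183.9 + 180) mod 360 = 3.9 degrees

3.9 degrees


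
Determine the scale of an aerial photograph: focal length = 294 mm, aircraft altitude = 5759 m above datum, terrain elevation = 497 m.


scale = f / (H - h) = 294 mm / 5262 m = 294 / 5262000 = 1:17898

1:17898


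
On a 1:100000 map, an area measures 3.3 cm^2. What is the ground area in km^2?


ground_area = 3.3 * (100000/100)^2 = 3300000.0 m^2 = 3.3 km^2

3.3 km^2


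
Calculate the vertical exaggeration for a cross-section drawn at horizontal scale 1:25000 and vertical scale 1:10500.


VE = horizontal_scale / vertical_scale = 25000 / 10500 ≈ 2.4

2.4x


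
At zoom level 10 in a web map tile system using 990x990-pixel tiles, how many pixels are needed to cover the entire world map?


tiles per axis = 2^10 = 1024
total tiles = 1024^2 = 1048576
pixels per axis = 1024 * 990 = 1013760
total pixels = 1013760^2 = 1027709337600

1027709337600 pixels


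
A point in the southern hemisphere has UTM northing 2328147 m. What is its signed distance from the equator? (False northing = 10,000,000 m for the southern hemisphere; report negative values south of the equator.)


For southern: actual = 2328147 - 10000000 = -7671853 m

-7671853 m


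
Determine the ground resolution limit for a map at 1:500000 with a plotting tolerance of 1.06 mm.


ground = 1.06 mm * 500000 / 1000 = 530.0 m

530.0 m


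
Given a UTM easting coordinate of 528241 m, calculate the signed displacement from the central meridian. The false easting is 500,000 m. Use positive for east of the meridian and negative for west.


displacement = 528241 - 500000 = 28241 m

28241 m


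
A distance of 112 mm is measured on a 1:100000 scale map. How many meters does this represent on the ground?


ground = 112 mm * 100000 / 1000 = 11200.0 m

11200.0 m


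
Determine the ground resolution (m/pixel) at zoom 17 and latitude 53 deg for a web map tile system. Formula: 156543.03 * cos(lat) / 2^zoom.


res = 156543.03 * cos(53) / 2^17 = 156543.03 * 0.60181502 / 131072 = 0.72 m/pixel

0.72 m/pixel


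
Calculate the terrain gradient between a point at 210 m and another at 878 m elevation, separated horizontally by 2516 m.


gradient = (878 - 210) / 2516 = 668 / 2516 = 0.2655

0.2655


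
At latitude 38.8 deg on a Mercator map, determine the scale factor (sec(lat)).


SF = 1 / cos(38.8) = 1 / 0.779338 = 1.283

1.283


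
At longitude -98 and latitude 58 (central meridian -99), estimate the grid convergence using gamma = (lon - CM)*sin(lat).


gamma = (-98 - -99) * sin(58) = 1 * 0.848048 = 0.848 degrees

0.848 degrees


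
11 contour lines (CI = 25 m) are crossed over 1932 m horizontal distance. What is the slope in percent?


elevation change = 11 * 25 = 275 m
slope = 275 / 1932 * 100 = 14.2%

14.2%


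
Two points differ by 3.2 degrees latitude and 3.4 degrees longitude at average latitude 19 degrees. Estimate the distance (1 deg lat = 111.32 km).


dlat_km = 3.2 * 111.32 = 356.224
dlon_km = 3.4 * 111.32 * cos(19) ≈ 357.867
dist = sqrt(356.224^2 + 357.867^2) ≈ 504.9 km

504.9 km


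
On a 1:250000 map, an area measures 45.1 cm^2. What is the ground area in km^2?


ground_area = 45.1 * (250000/100)^2 = 281875000.0 m^2 = 281.875 km^2

281.875 km^2


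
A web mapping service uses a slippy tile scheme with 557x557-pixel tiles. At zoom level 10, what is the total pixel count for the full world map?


tiles per axis = 2^10 = 1024
total tiles = 1024^2 = 1048576
pixels per axis = 1024 * 557 = 570368
total pixels = 570368^2 = 325319655424

325319655424 pixels


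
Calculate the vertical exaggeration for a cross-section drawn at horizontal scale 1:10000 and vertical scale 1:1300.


VE = horizontal_scale / vertical_scale = 10000 / 1300 ≈ 7.7

7.7x


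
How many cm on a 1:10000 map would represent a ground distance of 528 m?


map_cm = 528 * 100 / 10000 = 5.28 cm

5.28 cm


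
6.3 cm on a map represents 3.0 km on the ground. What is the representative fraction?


ground = 3.0 km = 300000 cm; RF denominator = ground / map = 300000 / 6.3 ≈ 47619; RF = 1:47619

1:47619


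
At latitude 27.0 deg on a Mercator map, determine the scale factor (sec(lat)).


SF = 1 / cos(27.0) = 1 / 0.891007 = 1.122

1.122


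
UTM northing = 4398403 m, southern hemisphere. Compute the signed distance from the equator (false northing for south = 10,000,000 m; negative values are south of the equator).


For southern: actual = 4398403 - 10000000 = -5601597 m

-5601597 m


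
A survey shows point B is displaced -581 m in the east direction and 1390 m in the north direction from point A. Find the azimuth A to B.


az = atan2(-581, 1390) = -22.7 deg
adjusted to 0-360: 337.3 degrees

337.3 degrees


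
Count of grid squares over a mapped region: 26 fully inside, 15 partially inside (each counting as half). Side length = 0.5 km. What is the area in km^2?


effective squares = 26 + 15 * 0.5 = 33.5
area = 33.5 * 0.25 = 8.375 km^2

8.375 km^2


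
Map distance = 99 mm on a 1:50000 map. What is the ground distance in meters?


ground = 99 mm * 50000 / 1000 = 4950.0 m

4950.0 m


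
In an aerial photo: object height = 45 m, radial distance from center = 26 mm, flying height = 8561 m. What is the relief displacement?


d = h * r / H = 45 * 26 / 8561 = 0.14 mm

0.14 mm


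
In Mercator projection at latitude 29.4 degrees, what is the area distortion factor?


area_distortion = 1/cos^2(29.4) = 1.317

1.317


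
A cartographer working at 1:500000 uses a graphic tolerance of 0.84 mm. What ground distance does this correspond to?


ground = 0.84 mm * 500000 / 1000 = 420.0 m

420.0 m


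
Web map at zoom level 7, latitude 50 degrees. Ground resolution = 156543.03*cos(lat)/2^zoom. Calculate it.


res = 156543.03 * cos(50) / 2^7 = 156543.03 * 0.64278761 / 128 = 786.12 m/pixel

786.12 m/pixel


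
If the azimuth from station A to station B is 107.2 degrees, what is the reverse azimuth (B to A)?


back azimuth = (107.2 + 180) mod 360 = 287.2 degrees

287.2 degrees


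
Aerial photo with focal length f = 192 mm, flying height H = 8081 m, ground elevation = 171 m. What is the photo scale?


scale = f / (H - h) = 192 mm / 7910 m = 192 / 7910000 = 1:41198

1:41198


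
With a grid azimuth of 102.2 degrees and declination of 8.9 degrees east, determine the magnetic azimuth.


magnetic azimuth = grid azimuth - declination (east +ve)
mag_az = 102.2 - 8.9 = 93.3 degrees

93.3 degrees


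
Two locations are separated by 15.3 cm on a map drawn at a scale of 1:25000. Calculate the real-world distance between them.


ground = 15.3 cm * 25000 / 100 = 3825.0 m = 3.825 km

3.825 km


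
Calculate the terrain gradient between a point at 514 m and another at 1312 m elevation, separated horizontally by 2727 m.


gradient = (1312 - 514) / 2727 = 798 / 2727 = 0.2926

0.2926


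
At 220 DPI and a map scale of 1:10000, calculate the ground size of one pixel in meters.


pixel_cm = 2.54 / 220 ≈ 0.011545 cm
ground = pixel_cm * 10000 / 100 = 2.54 * 10000 / (220 * 100) = 25400 / 22000 ≈ 1.15 m

1.15 m


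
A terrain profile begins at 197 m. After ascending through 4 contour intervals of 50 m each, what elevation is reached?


elevation = 197 + 4 * 50 = 397 m

397 m


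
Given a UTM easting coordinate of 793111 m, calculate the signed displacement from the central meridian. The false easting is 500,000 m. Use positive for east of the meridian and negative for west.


displacement = 793111 - 500000 = 293111 m

293111 m


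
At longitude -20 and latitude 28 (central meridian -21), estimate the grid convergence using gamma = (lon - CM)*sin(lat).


gamma = (-20 - -21) * sin(28) = 1 * 0.469472 = 0.469 degrees

0.469 degrees


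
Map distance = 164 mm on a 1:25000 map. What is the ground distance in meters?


ground = 164 mm * 25000 / 1000 = 4100.0 m

4100.0 m


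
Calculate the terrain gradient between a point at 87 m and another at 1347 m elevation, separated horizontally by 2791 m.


gradient = (1347 - 87) / 2791 = 1260 / 2791 = 0.4515

0.4515


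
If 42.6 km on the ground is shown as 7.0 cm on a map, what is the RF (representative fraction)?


ground = 42.6 km = 4260000 cm; RF denominator = ground / map = 4260000 / 7.0 ≈ 608571; RF = 1:608571

1:608571


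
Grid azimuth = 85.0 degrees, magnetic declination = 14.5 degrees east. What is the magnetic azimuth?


magnetic azimuth = grid azimuth - declination (east +ve)
mag_az = 85.0 - 14.5 = 70.5 degrees

70.5 degrees


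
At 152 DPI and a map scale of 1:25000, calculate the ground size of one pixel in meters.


pixel_cm = 2.54 / 152 ≈ 0.016711 cm
ground = pixel_cm * 25000 / 100 = 2.54 * 25000 / (152 * 100) = 63500 / 15200 ≈ 4.18 m

4.18 m


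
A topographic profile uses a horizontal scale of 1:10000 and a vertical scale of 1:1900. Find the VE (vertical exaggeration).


VE = horizontal_scale / vertical_scale = 10000 / 1900 ≈ 5.3

5.3x


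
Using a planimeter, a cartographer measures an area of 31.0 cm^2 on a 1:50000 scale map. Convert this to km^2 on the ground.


ground_area = 31.0 * (50000/100)^2 = 7750000.0 m^2 = 7.75 km^2

7.75 km^2


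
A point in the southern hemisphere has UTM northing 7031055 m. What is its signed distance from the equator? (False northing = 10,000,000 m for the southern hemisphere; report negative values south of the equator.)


For southern: actual = 7031055 - 10000000 = -2968945 m

-2968945 m


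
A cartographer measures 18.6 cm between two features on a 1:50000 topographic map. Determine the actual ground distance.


ground = 18.6 cm * 50000 / 100 = 9300.0 m = 9.3 km

9.3 km


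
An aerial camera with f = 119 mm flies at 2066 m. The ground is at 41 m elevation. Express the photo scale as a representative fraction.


scale = f / (H - h) = 119 mm / 2025 m = 119 / 2025000 = 1:17017

1:17017


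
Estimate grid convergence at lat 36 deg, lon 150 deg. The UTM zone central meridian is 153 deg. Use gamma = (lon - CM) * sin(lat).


gamma = (150 - 153) * sin(36) = -3 * 0.587785 = -1.763 degrees

-1.763 degrees


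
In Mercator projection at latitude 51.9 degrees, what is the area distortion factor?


area_distortion = 1/cos^2(51.9) = 2.627

2.627


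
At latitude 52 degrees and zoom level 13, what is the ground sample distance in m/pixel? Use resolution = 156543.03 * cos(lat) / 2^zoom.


res = 156543.03 * cos(52) / 2^13 = 156543.03 * 0.61566148 / 8192 = 11.76 m/pixel

11.76 m/pixel


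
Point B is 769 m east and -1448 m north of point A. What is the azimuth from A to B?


az = atan2(769, -1448) = 152.0 deg
adjusted to 0-360: 152.0 degrees

152.0 degrees


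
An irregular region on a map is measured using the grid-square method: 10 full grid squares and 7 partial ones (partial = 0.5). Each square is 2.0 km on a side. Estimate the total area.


effective squares = 10 + 7 * 0.5 = 13.5
area = 13.5 * 4.0 = 54.0 km^2

54.0 km^2


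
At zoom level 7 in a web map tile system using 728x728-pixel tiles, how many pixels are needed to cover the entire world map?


tiles per axis = 2^7 = 128
total tiles = 128^2 = 16384
pixels per axis = 128 * 728 = 93184
total pixels = 93184^2 = 8683257856

8683257856 pixels


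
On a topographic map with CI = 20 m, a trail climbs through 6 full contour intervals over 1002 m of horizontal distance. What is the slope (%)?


elevation change = 6 * 20 = 120 m
slope = 120 / 1002 * 100 = 12.0%

12.0%


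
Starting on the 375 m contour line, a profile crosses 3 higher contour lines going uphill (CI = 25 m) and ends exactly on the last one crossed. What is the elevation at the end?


elevation = 375 + 3 * 25 = 450 m

450 m


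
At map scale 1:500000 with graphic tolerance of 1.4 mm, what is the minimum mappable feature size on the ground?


ground = 1.4 mm * 500000 / 1000 = 700.0 m

700.0 m


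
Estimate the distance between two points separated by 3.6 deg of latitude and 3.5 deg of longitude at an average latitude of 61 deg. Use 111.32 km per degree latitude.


dlat_km = 3.6 * 111.32 = 400.752
dlon_km = 3.5 * 111.32 * cos(61) ≈ 188.892
dist = sqrt(400.752^2 + 188.892^2) ≈ 443.0 km

443.0 km


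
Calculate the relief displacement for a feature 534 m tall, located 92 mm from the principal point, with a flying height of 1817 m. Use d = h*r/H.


d = h * r / H = 534 * 92 / 1817 = 27.04 mm

27.04 mm


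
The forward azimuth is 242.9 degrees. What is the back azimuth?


back azimuth = (242.9 + 180) mod 360 = 62.9 degrees

62.9 degrees


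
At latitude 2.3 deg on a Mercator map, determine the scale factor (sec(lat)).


SF = 1 / cos(2.3) = 1 / 0.999194 = 1.001

1.001


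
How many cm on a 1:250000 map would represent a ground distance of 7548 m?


map_cm = 7548 * 100 / 250000 = 3.0192 cm ≈ 3.02 cm

3.02 cm


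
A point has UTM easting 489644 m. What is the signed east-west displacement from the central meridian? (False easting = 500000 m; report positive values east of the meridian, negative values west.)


displacement = 489644 - 500000 = -10356 m

-10356 m


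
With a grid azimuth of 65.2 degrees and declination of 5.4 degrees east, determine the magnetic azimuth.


magnetic azimuth = grid azimuth - declination (east +ve)
mag_az = 65.2 - 5.4 = 59.8 degrees

59.8 degrees


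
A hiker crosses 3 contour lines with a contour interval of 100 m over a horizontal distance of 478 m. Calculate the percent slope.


elevation change = 3 * 100 = 300 m
slope = 300 / 478 * 100 = 62.8%

62.8%


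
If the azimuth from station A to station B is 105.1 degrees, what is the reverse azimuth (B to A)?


back azimuth = (105.1 + 180) mod 360 = 285.1 degrees

285.1 degrees


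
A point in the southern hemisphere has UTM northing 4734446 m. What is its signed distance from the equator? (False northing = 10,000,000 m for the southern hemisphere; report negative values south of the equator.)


For southern: actual = 4734446 - 10000000 = -5265554 m

-5265554 m


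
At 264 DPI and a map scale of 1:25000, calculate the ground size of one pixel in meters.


pixel_cm = 2.54 / 264 ≈ 0.009621 cm
ground = pixel_cm * 25000 / 100 = 2.54 * 25000 / (264 * 100) = 63500 / 26400 ≈ 2.41 m

2.41 m


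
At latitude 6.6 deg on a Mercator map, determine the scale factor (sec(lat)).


SF = 1 / cos(6.6) = 1 / 0.993373 = 1.007

1.007


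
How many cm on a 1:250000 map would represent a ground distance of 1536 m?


map_cm = 1536 * 100 / 250000 = 0.6144 cm ≈ 0.61 cm

0.61 cm


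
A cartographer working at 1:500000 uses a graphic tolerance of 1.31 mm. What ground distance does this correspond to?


ground = 1.31 mm * 500000 / 1000 = 655.0 m

655.0 m


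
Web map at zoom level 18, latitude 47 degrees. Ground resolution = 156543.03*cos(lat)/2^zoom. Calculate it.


res = 156543.03 * cos(47) / 2^18 = 156543.03 * 0.68199836 / 262144 = 0.41 m/pixel

0.41 m/pixel


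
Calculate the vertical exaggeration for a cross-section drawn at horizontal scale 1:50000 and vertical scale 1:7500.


VE = horizontal_scale / vertical_scale = 50000 / 7500 ≈ 6.7

6.7x


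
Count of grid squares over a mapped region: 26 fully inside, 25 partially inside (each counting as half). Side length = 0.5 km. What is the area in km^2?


effective squares = 26 + 25 * 0.5 = 38.5
area = 38.5 * 0.25 = 9.625 km^2

9.625 km^2


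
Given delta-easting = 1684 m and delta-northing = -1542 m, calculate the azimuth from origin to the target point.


az = atan2(1684, -1542) = 132.5 deg
adjusted to 0-360: 132.5 degrees

132.5 degrees


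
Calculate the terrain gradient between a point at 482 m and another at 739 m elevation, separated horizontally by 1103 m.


gradient = (739 - 482) / 1103 = 257 / 1103 = 0.233

0.233


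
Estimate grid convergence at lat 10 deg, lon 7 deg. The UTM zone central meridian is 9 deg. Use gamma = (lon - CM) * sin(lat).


gamma = (7 - 9) * sin(10) = -2 * 0.173648 = -0.347 degrees

-0.347 degrees


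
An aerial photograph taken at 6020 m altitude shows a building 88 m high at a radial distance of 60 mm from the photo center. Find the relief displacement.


d = h * r / H = 88 * 60 / 6020 = 0.88 mm

0.88 mm


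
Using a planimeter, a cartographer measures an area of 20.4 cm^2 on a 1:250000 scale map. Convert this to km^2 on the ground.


ground_area = 20.4 * (250000/100)^2 = 127500000.0 m^2 = 127.5 km^2

127.5 km^2


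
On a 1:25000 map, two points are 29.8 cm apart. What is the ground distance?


ground = 29.8 cm * 25000 / 100 = 7450.0 m = 7.45 km

7.45 km


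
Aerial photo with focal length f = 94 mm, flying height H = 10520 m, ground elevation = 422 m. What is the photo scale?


scale = f / (H - h) = 94 mm / 10098 m = 94 / 10098000 = 1:107426

1:107426


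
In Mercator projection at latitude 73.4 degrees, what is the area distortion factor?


area_distortion = 1/cos^2(73.4) = 12.252

12.252


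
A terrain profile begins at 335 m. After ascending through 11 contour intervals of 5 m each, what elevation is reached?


elevation = 335 + 11 * 5 = 390 m

390 m


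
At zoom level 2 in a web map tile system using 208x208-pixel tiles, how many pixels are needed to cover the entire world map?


tiles per axis = 2^2 = 4
total tiles = 4^2 = 16
pixels per axis = 4 * 208 = 832
total pixels = 832^2 = 692224

692224 pixels


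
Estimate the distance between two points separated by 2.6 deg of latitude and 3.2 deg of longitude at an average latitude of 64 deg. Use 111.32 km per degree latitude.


dlat_km = 2.6 * 111.32 = 289.432
dlon_km = 3.2 * 111.32 * cos(64) ≈ 156.158
dist = sqrt(289.432^2 + 156.158^2) ≈ 328.9 km

328.9 km


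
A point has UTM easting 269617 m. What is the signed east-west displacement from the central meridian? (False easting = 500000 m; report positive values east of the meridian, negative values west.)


displacement = 269617 - 500000 = -230383 m

-230383 m


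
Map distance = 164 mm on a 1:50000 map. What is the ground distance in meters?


ground = 164 mm * 50000 / 1000 = 8200.0 m

8200.0 m


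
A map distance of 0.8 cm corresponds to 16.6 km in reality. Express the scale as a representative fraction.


ground = 16.6 km = 1660000 cm; RF denominator = ground / map = 1660000 / 0.8 = 2075000; RF = 1:2075000

1:2075000


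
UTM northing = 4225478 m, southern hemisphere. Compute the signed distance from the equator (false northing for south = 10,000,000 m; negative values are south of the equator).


For southern: actual = 4225478 - 10000000 = -5774522 m

-5774522 m


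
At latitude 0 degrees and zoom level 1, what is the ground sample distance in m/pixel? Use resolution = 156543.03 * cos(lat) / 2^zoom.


res = 156543.03 * cos(0) / 2^1 = 156543.03 * 1.0 / 2 = 78271.52 m/pixel

78271.52 m/pixel


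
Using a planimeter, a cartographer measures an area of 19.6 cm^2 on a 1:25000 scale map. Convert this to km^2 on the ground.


ground_area = 19.6 * (25000/100)^2 = 1225000.0 m^2 = 1.225 km^2

1.225 km^2


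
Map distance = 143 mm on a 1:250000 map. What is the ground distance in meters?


ground = 143 mm * 250000 / 1000 = 35750.0 m

35750.0 m


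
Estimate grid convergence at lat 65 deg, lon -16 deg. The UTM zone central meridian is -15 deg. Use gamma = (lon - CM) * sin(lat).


gamma = (-16 - -15) * sin(65) = -1 * 0.906308 = -0.906 degrees

-0.906 degrees


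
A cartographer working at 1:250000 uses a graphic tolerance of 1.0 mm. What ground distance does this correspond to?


ground = 1.0 mm * 250000 / 1000 = 250.0 m

250.0 m


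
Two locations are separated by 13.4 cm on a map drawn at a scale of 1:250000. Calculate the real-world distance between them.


ground = 13.4 cm * 250000 / 100 = 33500.0 m = 33.5 km

33.5 km


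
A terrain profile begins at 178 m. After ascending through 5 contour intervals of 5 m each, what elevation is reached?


elevation = 178 + 5 * 5 = 203 m

203 m


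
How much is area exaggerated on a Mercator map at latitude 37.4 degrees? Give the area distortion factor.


area_distortion = 1/cos^2(37.4) = 1.585

1.585


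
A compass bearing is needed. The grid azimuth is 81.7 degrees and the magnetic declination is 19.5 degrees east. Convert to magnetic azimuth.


magnetic azimuth = grid azimuth - declination (east +ve)
mag_az = 81.7 - 19.5 = 62.2 degrees

62.2 degrees


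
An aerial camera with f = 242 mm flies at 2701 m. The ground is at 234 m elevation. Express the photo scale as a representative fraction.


scale = f / (H - h) = 242 mm / 2467 m = 242 / 2467000 = 1:10194

1:10194


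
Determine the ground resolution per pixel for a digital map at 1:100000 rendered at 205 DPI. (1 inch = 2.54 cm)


pixel_cm = 2.54 / 205 ≈ 0.01239 cm
ground = pixel_cm * 100000 / 100 = 2.54 * 100000 / (205 * 100) = 254000 / 20500 ≈ 12.39 m

12.39 m


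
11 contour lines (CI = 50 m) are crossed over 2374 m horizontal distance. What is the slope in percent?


elevation change = 11 * 50 = 550 m
slope = 550 / 2374 * 100 = 23.2%

23.2%


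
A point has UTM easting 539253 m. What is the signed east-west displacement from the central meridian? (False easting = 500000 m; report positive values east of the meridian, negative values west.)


displacement = 539253 - 500000 = 39253 m

39253 m


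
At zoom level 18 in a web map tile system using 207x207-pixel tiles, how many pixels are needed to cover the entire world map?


tiles per axis = 2^18 = 262144
total tiles = 262144^2 = 68719476736
pixels per axis = 262144 * 207 = 54263808
total pixels = 54263808^2 = 2944560858660864

2944560858660864 pixels


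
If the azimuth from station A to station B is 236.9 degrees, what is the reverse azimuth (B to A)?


back azimuth = (236.9 + 180) mod 360 = 56.9 degrees

56.9 degrees


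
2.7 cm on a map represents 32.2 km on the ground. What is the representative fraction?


ground = 32.2 km = 3220000 cm; RF denominator = ground / map = 3220000 / 2.7 ≈ 1192593; RF = 1:1192593

1:1192593


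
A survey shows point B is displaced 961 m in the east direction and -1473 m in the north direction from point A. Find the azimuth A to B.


az = atan2(961, -1473) = 146.9 deg
adjusted to 0-360: 146.9 degrees

146.9 degrees


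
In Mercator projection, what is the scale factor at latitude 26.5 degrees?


SF = 1 / cos(26.5) = 1 / 0.894934 = 1.117

1.117


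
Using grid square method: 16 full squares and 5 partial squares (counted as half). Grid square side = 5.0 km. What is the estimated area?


effective squares = 16 + 5 * 0.5 = 18.5
area = 18.5 * 25.0 = 462.5 km^2

462.5 km^2


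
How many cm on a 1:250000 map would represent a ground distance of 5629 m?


map_cm = 5629 * 100 / 250000 = 2.2516 cm ≈ 2.25 cm

2.25 cm


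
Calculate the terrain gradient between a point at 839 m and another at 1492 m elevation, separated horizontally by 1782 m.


gradient = (1492 - 839) / 1782 = 653 / 1782 = 0.3664

0.3664


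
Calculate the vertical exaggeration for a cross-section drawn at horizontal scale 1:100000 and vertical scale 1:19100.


VE = horizontal_scale / vertical_scale = 100000 / 19100 ≈ 5.2

5.2x


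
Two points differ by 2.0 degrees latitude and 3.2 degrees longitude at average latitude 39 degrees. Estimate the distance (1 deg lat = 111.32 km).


dlat_km = 2.0 * 111.32 = 222.64
dlon_km = 3.2 * 111.32 * cos(39) ≈ 276.838
dist = sqrt(222.64^2 + 276.838^2) ≈ 355.3 km

355.3 km


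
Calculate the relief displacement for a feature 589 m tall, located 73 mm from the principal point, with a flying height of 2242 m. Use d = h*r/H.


d = h * r / H = 589 * 73 / 2242 = 19.18 mm

19.18 mm


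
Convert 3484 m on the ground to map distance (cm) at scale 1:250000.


map_cm = 3484 * 100 / 250000 = 1.3936 cm ≈ 1.39 cm

1.39 cm


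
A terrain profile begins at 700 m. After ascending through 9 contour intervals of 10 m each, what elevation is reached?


elevation = 700 + 9 * 10 = 790 m

790 m


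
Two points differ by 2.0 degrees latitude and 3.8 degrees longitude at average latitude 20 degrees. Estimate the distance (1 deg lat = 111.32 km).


dlat_km = 2.0 * 111.32 = 222.64
dlon_km = 3.8 * 111.32 * cos(20) ≈ 397.505
dist = sqrt(222.64^2 + 397.505^2) ≈ 455.6 km

455.6 km


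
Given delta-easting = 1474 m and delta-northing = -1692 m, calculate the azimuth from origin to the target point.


az = atan2(1474, -1692) = 138.9 deg
adjusted to 0-360: 138.9 degrees

138.9 degrees


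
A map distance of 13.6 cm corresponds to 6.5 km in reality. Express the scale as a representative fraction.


ground = 6.5 km = 650000 cm; RF denominator = ground / map = 650000 / 13.6 ≈ 47794; RF = 1:47794

1:47794


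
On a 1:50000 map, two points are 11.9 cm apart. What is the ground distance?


ground = 11.9 cm * 50000 / 100 = 5950.0 m = 5.95 km

5.95 km


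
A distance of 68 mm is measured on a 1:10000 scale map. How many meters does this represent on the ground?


ground = 68 mm * 10000 / 1000 = 680.0 m

680.0 m


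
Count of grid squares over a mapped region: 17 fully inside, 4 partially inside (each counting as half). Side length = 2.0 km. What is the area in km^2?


effective squares = 17 + 4 * 0.5 = 19.0
area = 19.0 * 4.0 = 76.0 km^2

76.0 km^2


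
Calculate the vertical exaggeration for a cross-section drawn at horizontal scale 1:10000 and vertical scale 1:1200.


VE = horizontal_scale / vertical_scale = 10000 / 1200 ≈ 8.3

8.3x


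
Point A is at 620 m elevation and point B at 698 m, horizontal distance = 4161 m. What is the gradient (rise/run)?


gradient = (698 - 620) / 4161 = 78 / 4161 = 0.0187

0.0187


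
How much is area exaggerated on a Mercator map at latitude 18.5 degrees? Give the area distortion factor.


area_distortion = 1/cos^2(18.5) = 1.112

1.112


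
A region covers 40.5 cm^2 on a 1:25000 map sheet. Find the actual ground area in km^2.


ground_area = 40.5 * (25000/100)^2 = 2531250.0 m^2 = 2.53125 km^2 ≈ 2.531 km^2

2.531 km^2


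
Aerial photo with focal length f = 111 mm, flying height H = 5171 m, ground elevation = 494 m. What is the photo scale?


scale = f / (H - h) = 111 mm / 4677 m = 111 / 4677000 = 1:42135

1:42135


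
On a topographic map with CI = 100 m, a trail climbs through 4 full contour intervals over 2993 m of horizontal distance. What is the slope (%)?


elevation change = 4 * 100 = 400 m
slope = 400 / 2993 * 100 = 13.4%

13.4%


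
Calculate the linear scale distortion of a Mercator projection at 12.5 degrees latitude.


SF = 1 / cos(12.5) = 1 / 0.976296 = 1.024

1.024


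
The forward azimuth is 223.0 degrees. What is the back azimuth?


back azimuth = (223.0 + 180) mod 360 = 43.0 degrees

43.0 degrees


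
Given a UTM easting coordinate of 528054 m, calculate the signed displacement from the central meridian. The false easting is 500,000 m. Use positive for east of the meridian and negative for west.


displacement = 528054 - 500000 = 28054 m

28054 m


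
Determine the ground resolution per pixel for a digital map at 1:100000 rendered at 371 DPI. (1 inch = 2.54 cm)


pixel_cm = 2.54 / 371 ≈ 0.006846 cm
ground = pixel_cm * 100000 / 100 = 2.54 * 100000 / (371 * 100) = 254000 / 37100 ≈ 6.85 m

6.85 m


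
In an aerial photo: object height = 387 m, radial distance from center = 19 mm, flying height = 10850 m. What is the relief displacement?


d = h * r / H = 387 * 19 / 10850 = 0.68 mm

0.68 mm


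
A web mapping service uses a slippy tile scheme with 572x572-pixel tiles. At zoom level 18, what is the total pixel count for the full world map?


tiles per axis = 2^18 = 262144
total tiles = 262144^2 = 68719476736
pixels per axis = 262144 * 572 = 149946368
total pixels = 149946368^2 = 22483913276391424

22483913276391424 pixels


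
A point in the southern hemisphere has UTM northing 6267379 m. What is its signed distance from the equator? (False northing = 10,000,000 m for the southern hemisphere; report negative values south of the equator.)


For southern: actual = 6267379 - 10000000 = -3732621 m

-3732621 m


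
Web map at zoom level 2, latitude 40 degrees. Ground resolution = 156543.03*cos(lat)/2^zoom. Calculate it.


res = 156543.03 * cos(40) / 2^2 = 156543.03 * 0.76604444 / 4 = 29979.73 m/pixel

29979.73 m/pixel


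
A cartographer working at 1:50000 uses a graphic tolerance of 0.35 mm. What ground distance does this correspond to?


ground = 0.35 mm * 50000 / 1000 = 17.5 m

17.5 m


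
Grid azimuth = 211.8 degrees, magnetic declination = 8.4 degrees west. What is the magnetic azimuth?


magnetic azimuth = grid azimuth - declination (east +ve)
mag_az = 211.8 - -8.4 = 220.2 degrees

220.2 degrees


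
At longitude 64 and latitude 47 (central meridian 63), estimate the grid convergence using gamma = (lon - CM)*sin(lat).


gamma = (64 - 63) * sin(47) = 1 * 0.731354 = 0.731 degrees

0.731 degrees


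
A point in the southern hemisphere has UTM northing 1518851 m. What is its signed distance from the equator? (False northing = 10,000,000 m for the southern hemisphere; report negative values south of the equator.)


For southern: actual = 1518851 - 10000000 = -8481149 m

-8481149 m


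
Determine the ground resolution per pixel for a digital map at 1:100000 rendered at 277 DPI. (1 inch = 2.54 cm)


pixel_cm = 2.54 / 277 ≈ 0.00917 cm
ground = pixel_cm * 100000 / 100 = 2.54 * 100000 / (277 * 100) = 254000 / 27700 ≈ 9.17 m

9.17 m


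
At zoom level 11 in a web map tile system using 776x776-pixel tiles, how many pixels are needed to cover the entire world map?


tiles per axis = 2^11 = 2048
total tiles = 2048^2 = 4194304
pixels per axis = 2048 * 776 = 1589248
total pixels = 1589248^2 = 2525709205504

2525709205504 pixels


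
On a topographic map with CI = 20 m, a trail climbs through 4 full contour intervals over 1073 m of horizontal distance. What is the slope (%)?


elevation change = 4 * 20 = 80 m
slope = 80 / 1073 * 100 = 7.5%

7.5%


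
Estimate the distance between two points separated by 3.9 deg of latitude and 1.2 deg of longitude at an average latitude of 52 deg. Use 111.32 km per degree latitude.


dlat_km = 3.9 * 111.32 = 434.148
dlon_km = 1.2 * 111.32 * cos(52) ≈ 82.243
dist = sqrt(434.148^2 + 82.243^2) ≈ 441.9 km

441.9 km


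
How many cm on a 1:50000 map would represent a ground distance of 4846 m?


map_cm = 4846 * 100 / 50000 = 9.692 cm ≈ 9.69 cm

9.69 cm


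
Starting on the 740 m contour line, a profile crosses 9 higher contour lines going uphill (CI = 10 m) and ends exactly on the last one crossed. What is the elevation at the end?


elevation = 740 + 9 * 10 = 830 m

830 m


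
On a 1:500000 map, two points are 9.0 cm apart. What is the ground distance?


ground = 9.0 cm * 500000 / 100 = 45000.0 m = 45.0 km

45.0 km


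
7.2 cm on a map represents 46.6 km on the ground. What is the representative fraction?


ground = 46.6 km = 4660000 cm; RF denominator = ground / map = 4660000 / 7.2 ≈ 647222; RF = 1:647222

1:647222


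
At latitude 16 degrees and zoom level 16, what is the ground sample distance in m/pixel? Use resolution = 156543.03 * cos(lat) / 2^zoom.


res = 156543.03 * cos(16) / 2^16 = 156543.03 * 0.9612617 / 65536 = 2.3 m/pixel

2.3 m/pixel


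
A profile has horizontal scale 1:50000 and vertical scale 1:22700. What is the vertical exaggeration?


VE = horizontal_scale / vertical_scale = 50000 / 22700 ≈ 2.2

2.2x


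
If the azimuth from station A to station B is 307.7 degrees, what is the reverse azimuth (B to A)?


back azimuth = (307.7 + 180) mod 360 = 127.7 degrees

127.7 degrees


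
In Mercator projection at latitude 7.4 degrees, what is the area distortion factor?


area_distortion = 1/cos^2(7.4) = 1.017

1.017


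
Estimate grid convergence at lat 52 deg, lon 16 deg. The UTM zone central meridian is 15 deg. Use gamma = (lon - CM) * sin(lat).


gamma = (16 - 15) * sin(52) = 1 * 0.788011 = 0.788 degrees

0.788 degrees


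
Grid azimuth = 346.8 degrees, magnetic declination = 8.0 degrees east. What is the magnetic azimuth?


magnetic azimuth = grid azimuth - declination (east +ve)
mag_az = 346.8 - 8.0 = 338.8 degrees

338.8 degrees


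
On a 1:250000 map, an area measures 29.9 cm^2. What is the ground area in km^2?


ground_area = 29.9 * (250000/100)^2 = 186875000.0 m^2 = 186.875 km^2

186.875 km^2


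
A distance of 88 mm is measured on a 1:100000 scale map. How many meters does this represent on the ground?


ground = 88 mm * 100000 / 1000 = 8800.0 m

8800.0 m


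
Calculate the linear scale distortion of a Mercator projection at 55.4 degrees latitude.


SF = 1 / cos(55.4) = 1 / 0.567844 = 1.761

1.761


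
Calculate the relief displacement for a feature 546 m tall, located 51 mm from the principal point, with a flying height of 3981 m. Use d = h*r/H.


d = h * r / H = 546 * 51 / 3981 = 6.99 mm

6.99 mm


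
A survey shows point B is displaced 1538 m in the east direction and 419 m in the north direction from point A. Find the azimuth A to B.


az = atan2(1538, 419) = 74.8 deg
adjusted to 0-360: 74.8 degrees

74.8 degrees


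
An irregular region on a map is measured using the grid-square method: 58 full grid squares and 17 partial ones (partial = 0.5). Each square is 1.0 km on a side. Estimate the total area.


effective squares = 58 + 17 * 0.5 = 66.5
area = 66.5 * 1.0 = 66.5 km^2

66.5 km^2


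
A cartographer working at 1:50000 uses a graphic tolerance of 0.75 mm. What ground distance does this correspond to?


ground = 0.75 mm * 50000 / 1000 = 37.5 m

37.5 m
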